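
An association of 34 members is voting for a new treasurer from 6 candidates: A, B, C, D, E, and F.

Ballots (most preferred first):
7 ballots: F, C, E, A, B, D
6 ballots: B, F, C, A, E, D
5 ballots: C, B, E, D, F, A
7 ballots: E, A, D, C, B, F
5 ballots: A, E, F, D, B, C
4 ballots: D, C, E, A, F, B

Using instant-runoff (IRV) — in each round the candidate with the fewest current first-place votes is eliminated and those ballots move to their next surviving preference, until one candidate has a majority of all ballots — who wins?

Round 1: A 5, B 6, C 5, D 4, E 7, F 7. D eliminated.
Round 2: A 5, B 6, C 9, E 7, F 7. A eliminated.
Round 3: B 6, C 9, E 12, F 7. B eliminated.
Round 4: C 9, E 12, F 13. C eliminated.
Round 5: E 21, F 13. E has a majority (≥18).

E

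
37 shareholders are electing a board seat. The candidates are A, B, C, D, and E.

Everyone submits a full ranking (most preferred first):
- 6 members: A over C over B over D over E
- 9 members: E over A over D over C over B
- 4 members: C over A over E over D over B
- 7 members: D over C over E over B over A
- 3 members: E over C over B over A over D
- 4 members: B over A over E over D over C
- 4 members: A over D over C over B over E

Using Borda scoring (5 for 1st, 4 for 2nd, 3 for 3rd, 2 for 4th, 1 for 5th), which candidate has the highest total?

A

A: 6×5 + 9×4 + 4×4 + 7×1 + 3×2 + 4×4 + 4×5 = 131
B: 6×3 + 9×1 + 4×1 + 7×2 + 3×3 + 4×5 + 4×2 = 82
C: 6×4 + 9×2 + 4×5 + 7×4 + 3×4 + 4×1 + 4×3 = 118
D: 6×2 + 9×3 + 4×2 + 7×5 + 3×1 + 4×2 + 4×4 = 109
E: 6×1 + 9×5 + 4×3 + 7×3 + 3×5 + 4×3 + 4×1 = 115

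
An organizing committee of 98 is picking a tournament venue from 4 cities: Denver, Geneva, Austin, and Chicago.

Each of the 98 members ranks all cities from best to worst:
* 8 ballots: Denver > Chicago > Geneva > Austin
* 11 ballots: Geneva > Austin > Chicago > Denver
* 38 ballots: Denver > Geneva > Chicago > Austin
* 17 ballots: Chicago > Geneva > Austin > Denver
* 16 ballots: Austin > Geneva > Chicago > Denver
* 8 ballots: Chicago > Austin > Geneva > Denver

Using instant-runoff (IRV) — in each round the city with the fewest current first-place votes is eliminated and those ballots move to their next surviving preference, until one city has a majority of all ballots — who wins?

Austin

Round 1: Denver 46, Geneva 11, Austin 16, Chicago 25. Geneva eliminated.
Round 2: Denver 46, Austin 27, Chicago 25. Chicago eliminated.
Round 3: Denver 46, Austin 52. Austin has a majority (≥50).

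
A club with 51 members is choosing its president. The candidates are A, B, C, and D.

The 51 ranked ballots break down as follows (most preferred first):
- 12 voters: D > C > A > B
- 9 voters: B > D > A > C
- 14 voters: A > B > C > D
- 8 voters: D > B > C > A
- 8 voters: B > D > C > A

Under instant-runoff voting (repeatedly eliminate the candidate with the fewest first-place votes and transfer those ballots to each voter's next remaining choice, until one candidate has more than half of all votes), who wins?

Round 1: A 14, B 17, C 0, D 20. C eliminated.
Round 2: A 14, B 17, D 20. A eliminated.
Round 3: B 31, D 20. B has a majority (≥26).

B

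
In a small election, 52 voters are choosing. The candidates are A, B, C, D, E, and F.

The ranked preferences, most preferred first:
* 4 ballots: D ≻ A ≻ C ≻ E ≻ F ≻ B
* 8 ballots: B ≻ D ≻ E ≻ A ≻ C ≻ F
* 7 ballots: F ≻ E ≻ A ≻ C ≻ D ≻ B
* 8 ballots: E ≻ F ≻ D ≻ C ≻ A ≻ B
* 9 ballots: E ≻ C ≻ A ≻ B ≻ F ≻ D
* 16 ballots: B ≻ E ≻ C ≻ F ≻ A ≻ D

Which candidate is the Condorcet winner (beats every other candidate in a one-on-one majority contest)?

E

E vs A: 48–4
E vs B: 28–24
E vs C: 48–4
E vs D: 40–12
E vs F: 45–7
E beats every other candidate.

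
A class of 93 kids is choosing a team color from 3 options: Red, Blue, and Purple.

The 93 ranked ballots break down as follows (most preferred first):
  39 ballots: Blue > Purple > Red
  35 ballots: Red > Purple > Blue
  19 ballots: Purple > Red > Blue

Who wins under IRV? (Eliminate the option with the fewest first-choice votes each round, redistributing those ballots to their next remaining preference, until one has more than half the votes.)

Round 1: Red 35, Blue 39, Purple 19. Purple eliminated.
Round 2: Red 54, Blue 39. Red has a majority (≥47).

Red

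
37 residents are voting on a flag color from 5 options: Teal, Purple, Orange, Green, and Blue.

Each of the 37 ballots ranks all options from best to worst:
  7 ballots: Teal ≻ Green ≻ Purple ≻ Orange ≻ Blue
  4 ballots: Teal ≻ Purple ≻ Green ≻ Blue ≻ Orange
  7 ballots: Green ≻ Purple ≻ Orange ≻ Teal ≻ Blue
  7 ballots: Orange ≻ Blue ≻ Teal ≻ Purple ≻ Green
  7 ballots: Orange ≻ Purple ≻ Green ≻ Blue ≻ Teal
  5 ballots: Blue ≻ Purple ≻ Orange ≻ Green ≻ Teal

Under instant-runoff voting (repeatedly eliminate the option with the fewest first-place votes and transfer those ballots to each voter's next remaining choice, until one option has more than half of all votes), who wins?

Round 1: Teal 11, Purple 0, Orange 14, Green 7, Blue 5. Purple eliminated.
Round 2: Teal 11, Orange 14, Green 7, Blue 5. Blue eliminated.
Round 3: Teal 11, Orange 19, Green 7. Orange has a majority (≥19).

Orange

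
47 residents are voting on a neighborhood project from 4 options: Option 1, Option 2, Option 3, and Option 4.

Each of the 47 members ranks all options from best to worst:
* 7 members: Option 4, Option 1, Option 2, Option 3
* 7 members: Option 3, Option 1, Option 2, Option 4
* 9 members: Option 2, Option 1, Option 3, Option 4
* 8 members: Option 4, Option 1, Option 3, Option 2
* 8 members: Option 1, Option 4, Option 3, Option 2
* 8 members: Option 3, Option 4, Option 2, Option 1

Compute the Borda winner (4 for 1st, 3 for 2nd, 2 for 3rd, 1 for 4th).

Option 1: 7×3 + 7×3 + 9×3 + 8×3 + 8×4 + 8×1 = 133
Option 2: 7×2 + 7×2 + 9×4 + 8×1 + 8×1 + 8×2 = 96
Option 3: 7×1 + 7×4 + 9×2 + 8×2 + 8×2 + 8×4 = 117
Option 4: 7×4 + 7×1 + 9×1 + 8×4 + 8×3 + 8×3 = 124

Option 1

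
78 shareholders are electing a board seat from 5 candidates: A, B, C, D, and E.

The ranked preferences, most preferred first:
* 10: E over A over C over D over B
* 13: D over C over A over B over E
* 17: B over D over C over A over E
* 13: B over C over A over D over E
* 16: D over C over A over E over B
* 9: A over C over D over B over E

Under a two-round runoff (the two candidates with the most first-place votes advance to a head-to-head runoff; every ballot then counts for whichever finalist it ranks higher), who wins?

Round 1 first-place votes: A 9, B 30, C 0, D 29, E 10. B and D advance.
Runoff: B is ranked above D on 30 ballots, D above B on 48.

D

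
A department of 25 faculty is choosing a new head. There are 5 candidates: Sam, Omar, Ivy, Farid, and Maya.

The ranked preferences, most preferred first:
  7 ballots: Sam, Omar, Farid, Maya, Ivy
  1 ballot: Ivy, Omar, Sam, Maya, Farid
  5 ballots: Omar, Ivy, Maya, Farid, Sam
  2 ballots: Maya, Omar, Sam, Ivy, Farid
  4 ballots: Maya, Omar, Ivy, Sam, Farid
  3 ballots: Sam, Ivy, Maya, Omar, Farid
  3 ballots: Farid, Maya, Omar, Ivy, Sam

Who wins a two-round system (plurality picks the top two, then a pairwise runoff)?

Round 1 first-place votes: Sam 10, Omar 5, Ivy 1, Farid 3, Maya 6. Sam and Maya advance.
Runoff: Sam is ranked above Maya on 11 ballots, Maya above Sam on 14.

Maya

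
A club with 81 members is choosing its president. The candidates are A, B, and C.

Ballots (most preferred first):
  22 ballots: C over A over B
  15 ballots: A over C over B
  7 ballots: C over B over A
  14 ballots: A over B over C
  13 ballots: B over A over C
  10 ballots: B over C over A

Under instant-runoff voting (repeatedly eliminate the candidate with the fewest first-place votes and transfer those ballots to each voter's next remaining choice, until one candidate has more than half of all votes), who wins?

A

Round 1: A 29, B 23, C 29. B eliminated.
Round 2: A 42, C 39. A has a majority (≥41).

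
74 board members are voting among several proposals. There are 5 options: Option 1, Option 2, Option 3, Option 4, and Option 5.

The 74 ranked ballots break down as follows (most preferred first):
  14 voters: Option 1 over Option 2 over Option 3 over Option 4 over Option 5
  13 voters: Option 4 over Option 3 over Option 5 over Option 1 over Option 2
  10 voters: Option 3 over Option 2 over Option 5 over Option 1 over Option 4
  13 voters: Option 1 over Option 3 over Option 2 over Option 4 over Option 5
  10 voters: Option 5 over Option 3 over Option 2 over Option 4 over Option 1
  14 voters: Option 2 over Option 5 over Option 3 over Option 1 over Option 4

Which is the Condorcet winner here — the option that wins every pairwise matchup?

Option 3

Option 3 vs Option 1: 47–27
Option 3 vs Option 2: 46–28
Option 3 vs Option 4: 61–13
Option 3 vs Option 5: 50–24
Option 3 beats every other option.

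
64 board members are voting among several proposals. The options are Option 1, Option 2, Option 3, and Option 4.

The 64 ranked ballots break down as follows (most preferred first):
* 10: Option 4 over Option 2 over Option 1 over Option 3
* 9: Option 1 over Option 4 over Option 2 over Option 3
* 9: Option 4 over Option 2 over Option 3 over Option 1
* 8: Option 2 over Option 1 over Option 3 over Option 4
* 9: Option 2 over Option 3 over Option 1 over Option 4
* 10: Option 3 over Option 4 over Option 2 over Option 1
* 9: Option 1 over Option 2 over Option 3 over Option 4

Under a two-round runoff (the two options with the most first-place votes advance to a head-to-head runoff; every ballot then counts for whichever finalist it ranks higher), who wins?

Option 1

Round 1 first-place votes: Option 1 18, Option 2 17, Option 3 10, Option 4 19. Option 4 and Option 1 advance.
Runoff: Option 4 is ranked above Option 1 on 29 ballots, Option 1 above Option 4 on 35.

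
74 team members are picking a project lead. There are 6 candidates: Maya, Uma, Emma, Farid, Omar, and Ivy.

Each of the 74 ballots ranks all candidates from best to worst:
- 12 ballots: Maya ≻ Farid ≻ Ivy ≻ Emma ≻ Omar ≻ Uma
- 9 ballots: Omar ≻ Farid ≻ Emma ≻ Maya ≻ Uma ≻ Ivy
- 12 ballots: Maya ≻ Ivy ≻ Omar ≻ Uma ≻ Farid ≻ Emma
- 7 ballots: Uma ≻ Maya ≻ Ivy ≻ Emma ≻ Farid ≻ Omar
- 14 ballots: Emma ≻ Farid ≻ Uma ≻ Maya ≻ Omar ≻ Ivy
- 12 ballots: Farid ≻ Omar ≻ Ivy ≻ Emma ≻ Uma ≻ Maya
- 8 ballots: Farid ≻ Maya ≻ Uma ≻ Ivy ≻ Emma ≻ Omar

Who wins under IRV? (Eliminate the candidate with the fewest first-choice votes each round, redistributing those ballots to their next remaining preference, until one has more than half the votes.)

Farid

Round 1: Maya 24, Uma 7, Emma 14, Farid 20, Omar 9, Ivy 0. Ivy eliminated.
Round 2: Maya 24, Uma 7, Emma 14, Farid 20, Omar 9. Uma eliminated.
Round 3: Maya 31, Emma 14, Farid 20, Omar 9. Omar eliminated.
Round 4: Maya 31, Emma 14, Farid 29. Emma eliminated.
Round 5: Maya 31, Farid 43. Farid has a majority (≥38).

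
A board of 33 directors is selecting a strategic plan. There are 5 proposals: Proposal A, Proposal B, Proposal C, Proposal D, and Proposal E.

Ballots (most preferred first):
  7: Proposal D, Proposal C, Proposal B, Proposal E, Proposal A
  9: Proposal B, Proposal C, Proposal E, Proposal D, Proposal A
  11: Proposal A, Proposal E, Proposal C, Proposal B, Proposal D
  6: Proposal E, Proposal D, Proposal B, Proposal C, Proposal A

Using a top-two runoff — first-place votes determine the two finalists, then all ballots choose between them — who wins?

Round 1 first-place votes: Proposal A 11, Proposal B 9, Proposal C 0, Proposal D 7, Proposal E 6. Proposal A and Proposal B advance.
Runoff: Proposal A is ranked above Proposal B on 11 ballots, Proposal B above Proposal A on 22.

Proposal B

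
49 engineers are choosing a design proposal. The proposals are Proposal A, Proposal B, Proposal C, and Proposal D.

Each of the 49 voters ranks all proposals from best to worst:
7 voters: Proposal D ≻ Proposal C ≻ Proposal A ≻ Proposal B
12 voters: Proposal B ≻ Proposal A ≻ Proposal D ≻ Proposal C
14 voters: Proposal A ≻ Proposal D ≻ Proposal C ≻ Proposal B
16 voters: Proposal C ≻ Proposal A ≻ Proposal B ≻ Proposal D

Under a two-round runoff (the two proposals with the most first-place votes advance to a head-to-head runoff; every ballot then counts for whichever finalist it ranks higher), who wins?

Round 1 first-place votes: Proposal A 14, Proposal B 12, Proposal C 16, Proposal D 7. Proposal C and Proposal A advance.
Runoff: Proposal C is ranked above Proposal A on 23 ballots, Proposal A above Proposal C on 26.

Proposal A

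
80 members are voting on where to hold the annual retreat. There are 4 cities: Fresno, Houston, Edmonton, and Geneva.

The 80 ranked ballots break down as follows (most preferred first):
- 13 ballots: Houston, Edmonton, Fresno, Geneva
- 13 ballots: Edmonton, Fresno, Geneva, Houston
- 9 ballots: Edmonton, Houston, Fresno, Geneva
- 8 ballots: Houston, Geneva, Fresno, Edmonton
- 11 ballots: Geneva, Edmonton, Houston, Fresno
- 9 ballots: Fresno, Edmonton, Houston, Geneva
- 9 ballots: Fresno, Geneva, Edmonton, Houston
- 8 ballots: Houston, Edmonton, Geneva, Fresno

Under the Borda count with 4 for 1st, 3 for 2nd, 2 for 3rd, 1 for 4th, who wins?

Edmonton

Fresno: 13×2 + 13×3 + 9×2 + 8×2 + 11×1 + 9×4 + 9×4 + 8×1 = 190
Houston: 13×4 + 13×1 + 9×3 + 8×4 + 11×2 + 9×2 + 9×1 + 8×4 = 205
Edmonton: 13×3 + 13×4 + 9×4 + 8×1 + 11×3 + 9×3 + 9×2 + 8×3 = 237
Geneva: 13×1 + 13×2 + 9×1 + 8×3 + 11×4 + 9×1 + 9×3 + 8×2 = 168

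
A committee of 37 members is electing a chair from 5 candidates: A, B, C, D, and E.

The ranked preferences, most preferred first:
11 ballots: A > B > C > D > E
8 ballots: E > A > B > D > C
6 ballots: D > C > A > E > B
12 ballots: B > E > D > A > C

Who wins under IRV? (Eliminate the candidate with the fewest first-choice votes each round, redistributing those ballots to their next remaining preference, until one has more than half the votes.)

Round 1: A 11, B 12, C 0, D 6, E 8. C eliminated.
Round 2: A 11, B 12, D 6, E 8. D eliminated.
Round 3: A 17, B 12, E 8. E eliminated.
Round 4: A 25, B 12. A has a majority (≥19).

A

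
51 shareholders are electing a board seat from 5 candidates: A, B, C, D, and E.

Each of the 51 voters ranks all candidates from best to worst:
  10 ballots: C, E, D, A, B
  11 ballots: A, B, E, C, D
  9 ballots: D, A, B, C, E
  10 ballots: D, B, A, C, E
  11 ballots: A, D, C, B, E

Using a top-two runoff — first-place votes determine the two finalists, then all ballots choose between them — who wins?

D

Round 1 first-place votes: A 22, B 0, C 10, D 19, E 0. A and D advance.
Runoff: A is ranked above D on 22 ballots, D above A on 29.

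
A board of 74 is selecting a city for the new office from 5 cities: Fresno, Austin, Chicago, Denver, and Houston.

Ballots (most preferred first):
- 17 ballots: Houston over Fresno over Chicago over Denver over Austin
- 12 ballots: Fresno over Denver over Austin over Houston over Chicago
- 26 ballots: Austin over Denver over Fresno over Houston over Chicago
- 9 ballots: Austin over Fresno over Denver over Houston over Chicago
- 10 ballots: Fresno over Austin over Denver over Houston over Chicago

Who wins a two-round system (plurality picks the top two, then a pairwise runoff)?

Fresno

Round 1 first-place votes: Fresno 22, Austin 35, Chicago 0, Denver 0, Houston 17. Austin and Fresno advance.
Runoff: Austin is ranked above Fresno on 35 ballots, Fresno above Austin on 39.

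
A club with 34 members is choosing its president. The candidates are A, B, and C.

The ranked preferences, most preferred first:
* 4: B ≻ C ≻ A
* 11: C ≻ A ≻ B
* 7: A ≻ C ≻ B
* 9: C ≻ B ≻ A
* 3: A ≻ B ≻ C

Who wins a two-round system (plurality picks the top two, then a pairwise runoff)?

Round 1 first-place votes: A 10, B 4, C 20. C and A advance.
Runoff: C is ranked above A on 24 ballots, A above C on 10.

C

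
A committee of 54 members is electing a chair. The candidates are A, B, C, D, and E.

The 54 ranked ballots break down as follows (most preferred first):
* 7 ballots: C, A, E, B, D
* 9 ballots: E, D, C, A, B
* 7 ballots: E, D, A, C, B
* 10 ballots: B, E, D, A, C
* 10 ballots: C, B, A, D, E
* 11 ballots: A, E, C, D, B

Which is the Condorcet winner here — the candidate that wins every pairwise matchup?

A vs B: 34–20
A vs C: 28–26
A vs D: 28–26
A vs E: 28–26
A beats every other candidate.

A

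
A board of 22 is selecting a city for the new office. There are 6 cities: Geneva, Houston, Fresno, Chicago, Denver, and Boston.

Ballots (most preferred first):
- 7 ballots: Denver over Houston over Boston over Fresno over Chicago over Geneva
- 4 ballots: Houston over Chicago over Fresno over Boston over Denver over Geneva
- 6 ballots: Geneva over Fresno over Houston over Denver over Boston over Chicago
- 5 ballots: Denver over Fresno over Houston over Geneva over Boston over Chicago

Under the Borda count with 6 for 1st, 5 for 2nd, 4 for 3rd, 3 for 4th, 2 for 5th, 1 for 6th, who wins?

Houston

Geneva: 7×1 + 4×1 + 6×6 + 5×3 = 62
Houston: 7×5 + 4×6 + 6×4 + 5×4 = 103
Fresno: 7×3 + 4×4 + 6×5 + 5×5 = 92
Chicago: 7×2 + 4×5 + 6×1 + 5×1 = 45
Denver: 7×6 + 4×2 + 6×3 + 5×6 = 98
Boston: 7×4 + 4×3 + 6×2 + 5×2 = 62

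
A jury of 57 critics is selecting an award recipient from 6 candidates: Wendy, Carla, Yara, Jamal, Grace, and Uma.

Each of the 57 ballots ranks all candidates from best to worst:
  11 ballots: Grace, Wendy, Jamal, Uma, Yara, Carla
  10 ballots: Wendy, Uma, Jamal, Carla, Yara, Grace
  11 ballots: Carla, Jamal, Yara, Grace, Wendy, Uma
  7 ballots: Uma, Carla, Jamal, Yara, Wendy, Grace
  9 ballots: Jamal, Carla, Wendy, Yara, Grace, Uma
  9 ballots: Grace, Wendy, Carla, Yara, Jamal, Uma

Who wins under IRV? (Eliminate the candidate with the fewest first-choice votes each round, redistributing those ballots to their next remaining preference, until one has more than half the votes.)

Carla

Round 1: Wendy 10, Carla 11, Yara 0, Jamal 9, Grace 20, Uma 7. Yara eliminated.
Round 2: Wendy 10, Carla 11, Jamal 9, Grace 20, Uma 7. Uma eliminated.
Round 3: Wendy 10, Carla 18, Jamal 9, Grace 20. Jamal eliminated.
Round 4: Wendy 10, Carla 27, Grace 20. Wendy eliminated.
Round 5: Carla 37, Grace 20. Carla has a majority (≥29).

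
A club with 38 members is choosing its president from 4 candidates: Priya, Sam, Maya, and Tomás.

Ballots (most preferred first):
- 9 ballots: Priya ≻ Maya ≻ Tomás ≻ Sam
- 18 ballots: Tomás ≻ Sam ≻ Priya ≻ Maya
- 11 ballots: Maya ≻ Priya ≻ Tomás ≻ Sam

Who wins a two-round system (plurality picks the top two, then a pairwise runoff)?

Round 1 first-place votes: Priya 9, Sam 0, Maya 11, Tomás 18. Tomás and Maya advance.
Runoff: Tomás is ranked above Maya on 18 ballots, Maya above Tomás on 20.

Maya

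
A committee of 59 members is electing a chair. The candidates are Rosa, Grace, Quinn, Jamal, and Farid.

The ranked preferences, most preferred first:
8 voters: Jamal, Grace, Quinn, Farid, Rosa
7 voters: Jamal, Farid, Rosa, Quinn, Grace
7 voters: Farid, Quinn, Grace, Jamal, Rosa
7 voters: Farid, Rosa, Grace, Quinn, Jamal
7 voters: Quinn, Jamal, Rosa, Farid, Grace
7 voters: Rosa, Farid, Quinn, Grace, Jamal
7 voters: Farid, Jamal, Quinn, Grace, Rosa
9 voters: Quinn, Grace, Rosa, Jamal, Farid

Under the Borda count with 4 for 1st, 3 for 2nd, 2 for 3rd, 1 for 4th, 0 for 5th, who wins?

Quinn

Rosa: 8×0 + 7×2 + 7×0 + 7×3 + 7×2 + 7×4 + 7×0 + 9×2 = 95
Grace: 8×3 + 7×0 + 7×2 + 7×2 + 7×0 + 7×1 + 7×1 + 9×3 = 93
Quinn: 8×2 + 7×1 + 7×3 + 7×1 + 7×4 + 7×2 + 7×2 + 9×4 = 143
Jamal: 8×4 + 7×4 + 7×1 + 7×0 + 7×3 + 7×0 + 7×3 + 9×1 = 118
Farid: 8×1 + 7×3 + 7×4 + 7×4 + 7×1 + 7×3 + 7×4 + 9×0 = 141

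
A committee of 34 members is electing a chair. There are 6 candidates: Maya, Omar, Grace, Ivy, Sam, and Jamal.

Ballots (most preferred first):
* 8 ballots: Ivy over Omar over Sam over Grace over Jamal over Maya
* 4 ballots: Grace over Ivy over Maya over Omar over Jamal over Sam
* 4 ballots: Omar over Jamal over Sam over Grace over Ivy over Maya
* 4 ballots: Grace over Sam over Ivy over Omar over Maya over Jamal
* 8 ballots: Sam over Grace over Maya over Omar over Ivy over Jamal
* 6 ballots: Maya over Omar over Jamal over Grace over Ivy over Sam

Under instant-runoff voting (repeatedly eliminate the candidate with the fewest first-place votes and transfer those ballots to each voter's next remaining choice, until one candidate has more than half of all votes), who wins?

Sam

Round 1: Maya 6, Omar 4, Grace 8, Ivy 8, Sam 8, Jamal 0. Jamal eliminated.
Round 2: Maya 6, Omar 4, Grace 8, Ivy 8, Sam 8. Omar eliminated.
Round 3: Maya 6, Grace 8, Ivy 8, Sam 12. Maya eliminated.
Round 4: Grace 14, Ivy 8, Sam 12. Ivy eliminated.
Round 5: Grace 14, Sam 20. Sam has a majority (≥18).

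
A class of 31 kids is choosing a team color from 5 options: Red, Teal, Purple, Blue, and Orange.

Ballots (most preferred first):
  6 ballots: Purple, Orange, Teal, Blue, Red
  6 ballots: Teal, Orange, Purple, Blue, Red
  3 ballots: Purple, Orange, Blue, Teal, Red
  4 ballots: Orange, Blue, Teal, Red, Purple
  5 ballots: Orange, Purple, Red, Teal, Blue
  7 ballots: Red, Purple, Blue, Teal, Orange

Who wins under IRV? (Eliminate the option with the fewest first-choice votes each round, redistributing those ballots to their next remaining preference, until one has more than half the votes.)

Purple

Round 1: Red 7, Teal 6, Purple 9, Blue 0, Orange 9. Blue eliminated.
Round 2: Red 7, Teal 6, Purple 9, Orange 9. Teal eliminated.
Round 3: Red 7, Purple 9, Orange 15. Red eliminated.
Round 4: Purple 16, Orange 15. Purple has a majority (≥16).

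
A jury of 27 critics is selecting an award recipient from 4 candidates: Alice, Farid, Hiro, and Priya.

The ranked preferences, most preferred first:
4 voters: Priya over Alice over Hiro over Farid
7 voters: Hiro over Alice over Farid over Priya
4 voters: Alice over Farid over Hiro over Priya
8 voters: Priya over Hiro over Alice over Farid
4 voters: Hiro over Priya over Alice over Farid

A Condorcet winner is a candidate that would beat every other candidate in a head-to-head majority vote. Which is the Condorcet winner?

Hiro vs Alice: 19–8
Hiro vs Farid: 23–4
Hiro vs Priya: 15–12
Hiro beats every other candidate.

Hiro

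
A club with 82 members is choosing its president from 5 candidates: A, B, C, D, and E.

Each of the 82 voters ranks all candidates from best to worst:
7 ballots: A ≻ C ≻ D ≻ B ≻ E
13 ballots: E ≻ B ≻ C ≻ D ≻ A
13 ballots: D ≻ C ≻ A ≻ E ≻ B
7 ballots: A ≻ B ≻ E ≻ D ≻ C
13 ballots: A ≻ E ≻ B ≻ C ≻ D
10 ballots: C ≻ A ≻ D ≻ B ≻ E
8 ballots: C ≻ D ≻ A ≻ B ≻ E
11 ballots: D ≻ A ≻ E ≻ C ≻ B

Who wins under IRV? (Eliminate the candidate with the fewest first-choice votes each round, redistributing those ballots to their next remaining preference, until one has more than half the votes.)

C

Round 1: A 27, B 0, C 18, D 24, E 13. B eliminated.
Round 2: A 27, C 18, D 24, E 13. E eliminated.
Round 3: A 27, C 31, D 24. D eliminated.
Round 4: A 38, C 44. C has a majority (≥42).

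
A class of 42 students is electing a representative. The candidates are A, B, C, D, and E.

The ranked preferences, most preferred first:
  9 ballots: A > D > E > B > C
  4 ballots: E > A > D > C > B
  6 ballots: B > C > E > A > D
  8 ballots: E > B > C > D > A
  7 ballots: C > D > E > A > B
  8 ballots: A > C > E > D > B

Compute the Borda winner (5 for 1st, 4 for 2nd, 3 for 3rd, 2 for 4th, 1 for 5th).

E

A: 9×5 + 4×4 + 6×2 + 8×1 + 7×2 + 8×5 = 135
B: 9×2 + 4×1 + 6×5 + 8×4 + 7×1 + 8×1 = 99
C: 9×1 + 4×2 + 6×4 + 8×3 + 7×5 + 8×4 = 132
D: 9×4 + 4×3 + 6×1 + 8×2 + 7×4 + 8×2 = 114
E: 9×3 + 4×5 + 6×3 + 8×5 + 7×3 + 8×3 = 150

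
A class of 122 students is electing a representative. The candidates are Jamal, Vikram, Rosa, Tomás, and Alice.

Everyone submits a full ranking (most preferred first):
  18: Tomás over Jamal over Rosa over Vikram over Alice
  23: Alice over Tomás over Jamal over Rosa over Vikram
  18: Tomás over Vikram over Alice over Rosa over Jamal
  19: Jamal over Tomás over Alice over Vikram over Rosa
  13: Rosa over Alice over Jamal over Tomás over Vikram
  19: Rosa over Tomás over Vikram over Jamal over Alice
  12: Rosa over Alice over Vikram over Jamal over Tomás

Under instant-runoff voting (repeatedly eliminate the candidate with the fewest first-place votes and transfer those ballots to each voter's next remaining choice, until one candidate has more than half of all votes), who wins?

Tomás

Round 1: Jamal 19, Vikram 0, Rosa 44, Tomás 36, Alice 23. Vikram eliminated.
Round 2: Jamal 19, Rosa 44, Tomás 36, Alice 23. Jamal eliminated.
Round 3: Rosa 44, Tomás 55, Alice 23. Alice eliminated.
Round 4: Rosa 44, Tomás 78. Tomás has a majority (≥62).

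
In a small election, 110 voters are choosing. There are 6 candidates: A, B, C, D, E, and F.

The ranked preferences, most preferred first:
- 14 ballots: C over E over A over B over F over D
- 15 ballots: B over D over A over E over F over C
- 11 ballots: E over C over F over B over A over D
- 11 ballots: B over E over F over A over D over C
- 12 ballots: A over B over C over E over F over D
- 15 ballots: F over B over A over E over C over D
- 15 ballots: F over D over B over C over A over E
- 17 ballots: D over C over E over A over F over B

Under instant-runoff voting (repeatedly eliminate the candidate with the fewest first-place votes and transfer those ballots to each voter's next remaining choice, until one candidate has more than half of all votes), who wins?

B

Round 1: A 12, B 26, C 14, D 17, E 11, F 30. E eliminated.
Round 2: A 12, B 26, C 25, D 17, F 30. A eliminated.
Round 3: B 38, C 25, D 17, F 30. D eliminated.
Round 4: B 38, C 42, F 30. F eliminated.
Round 5: B 68, C 42. B has a majority (≥56).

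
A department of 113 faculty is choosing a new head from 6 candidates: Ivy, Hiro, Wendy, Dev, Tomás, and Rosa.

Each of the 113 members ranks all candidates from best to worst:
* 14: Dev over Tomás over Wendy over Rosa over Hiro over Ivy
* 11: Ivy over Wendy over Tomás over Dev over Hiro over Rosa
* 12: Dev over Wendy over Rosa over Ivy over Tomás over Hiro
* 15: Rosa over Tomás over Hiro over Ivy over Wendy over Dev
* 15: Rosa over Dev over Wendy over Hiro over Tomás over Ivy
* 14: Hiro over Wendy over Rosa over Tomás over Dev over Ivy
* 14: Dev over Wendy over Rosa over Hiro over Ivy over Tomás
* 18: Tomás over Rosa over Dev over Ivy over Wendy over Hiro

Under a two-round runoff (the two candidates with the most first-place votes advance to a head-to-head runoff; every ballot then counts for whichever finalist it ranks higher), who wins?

Round 1 first-place votes: Ivy 11, Hiro 14, Wendy 0, Dev 40, Tomás 18, Rosa 30. Dev and Rosa advance.
Runoff: Dev is ranked above Rosa on 51 ballots, Rosa above Dev on 62.

Rosa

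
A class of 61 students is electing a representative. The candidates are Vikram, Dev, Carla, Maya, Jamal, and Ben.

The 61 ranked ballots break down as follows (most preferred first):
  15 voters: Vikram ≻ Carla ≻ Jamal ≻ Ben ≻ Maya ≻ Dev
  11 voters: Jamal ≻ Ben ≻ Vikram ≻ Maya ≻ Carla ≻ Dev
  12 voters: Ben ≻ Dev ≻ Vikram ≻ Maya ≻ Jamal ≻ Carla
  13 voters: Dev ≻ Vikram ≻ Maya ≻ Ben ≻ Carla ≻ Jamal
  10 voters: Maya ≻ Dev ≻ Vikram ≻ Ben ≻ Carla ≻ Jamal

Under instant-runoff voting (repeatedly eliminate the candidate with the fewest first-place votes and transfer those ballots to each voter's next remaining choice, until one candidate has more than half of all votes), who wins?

Round 1: Vikram 15, Dev 13, Carla 0, Maya 10, Jamal 11, Ben 12. Carla eliminated.
Round 2: Vikram 15, Dev 13, Maya 10, Jamal 11, Ben 12. Maya eliminated.
Round 3: Vikram 15, Dev 23, Jamal 11, Ben 12. Jamal eliminated.
Round 4: Vikram 15, Dev 23, Ben 23. Vikram eliminated.
Round 5: Dev 23, Ben 38. Ben has a majority (≥31).

Ben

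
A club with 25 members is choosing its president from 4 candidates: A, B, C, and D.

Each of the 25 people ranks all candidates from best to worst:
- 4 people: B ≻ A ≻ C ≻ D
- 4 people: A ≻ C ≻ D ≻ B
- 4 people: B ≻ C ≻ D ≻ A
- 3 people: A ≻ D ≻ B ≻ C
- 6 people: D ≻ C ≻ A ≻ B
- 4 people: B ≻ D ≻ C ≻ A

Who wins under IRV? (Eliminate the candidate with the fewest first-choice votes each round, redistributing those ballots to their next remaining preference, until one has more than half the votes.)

A

Round 1: A 7, B 12, C 0, D 6. C eliminated.
Round 2: A 7, B 12, D 6. D eliminated.
Round 3: A 13, B 12. A has a majority (≥13).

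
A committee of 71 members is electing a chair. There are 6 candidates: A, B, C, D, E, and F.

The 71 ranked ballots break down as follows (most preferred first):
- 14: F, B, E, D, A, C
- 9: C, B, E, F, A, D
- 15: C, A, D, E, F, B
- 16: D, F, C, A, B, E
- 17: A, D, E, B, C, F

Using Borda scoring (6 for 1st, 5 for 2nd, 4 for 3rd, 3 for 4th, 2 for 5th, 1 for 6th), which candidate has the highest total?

A: 14×2 + 9×2 + 15×5 + 16×3 + 17×6 = 271
B: 14×5 + 9×5 + 15×1 + 16×2 + 17×3 = 213
C: 14×1 + 9×6 + 15×6 + 16×4 + 17×2 = 256
D: 14×3 + 9×1 + 15×4 + 16×6 + 17×5 = 292
E: 14×4 + 9×4 + 15×3 + 16×1 + 17×4 = 221
F: 14×6 + 9×3 + 15×2 + 16×5 + 17×1 = 238

D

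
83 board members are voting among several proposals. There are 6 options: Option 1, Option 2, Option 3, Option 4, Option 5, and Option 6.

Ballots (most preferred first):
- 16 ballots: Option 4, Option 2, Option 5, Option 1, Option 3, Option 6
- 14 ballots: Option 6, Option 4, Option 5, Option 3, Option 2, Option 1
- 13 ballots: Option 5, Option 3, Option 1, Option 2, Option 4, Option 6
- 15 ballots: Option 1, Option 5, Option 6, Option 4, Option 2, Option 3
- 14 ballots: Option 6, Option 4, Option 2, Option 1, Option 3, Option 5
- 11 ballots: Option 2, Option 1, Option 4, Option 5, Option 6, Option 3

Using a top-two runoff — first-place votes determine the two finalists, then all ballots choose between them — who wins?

Round 1 first-place votes: Option 1 15, Option 2 11, Option 3 0, Option 4 16, Option 5 13, Option 6 28. Option 6 and Option 4 advance.
Runoff: Option 6 is ranked above Option 4 on 43 ballots, Option 4 above Option 6 on 40.

Option 6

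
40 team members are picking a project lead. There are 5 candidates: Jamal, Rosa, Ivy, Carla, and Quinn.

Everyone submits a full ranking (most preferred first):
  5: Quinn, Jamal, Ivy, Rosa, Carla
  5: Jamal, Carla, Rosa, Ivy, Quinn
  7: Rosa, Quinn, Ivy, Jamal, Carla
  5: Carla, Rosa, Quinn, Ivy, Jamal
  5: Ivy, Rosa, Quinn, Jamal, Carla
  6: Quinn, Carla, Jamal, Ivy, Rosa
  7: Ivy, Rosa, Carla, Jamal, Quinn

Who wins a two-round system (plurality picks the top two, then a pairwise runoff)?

Quinn

Round 1 first-place votes: Jamal 5, Rosa 7, Ivy 12, Carla 5, Quinn 11. Ivy and Quinn advance.
Runoff: Ivy is ranked above Quinn on 17 ballots, Quinn above Ivy on 23.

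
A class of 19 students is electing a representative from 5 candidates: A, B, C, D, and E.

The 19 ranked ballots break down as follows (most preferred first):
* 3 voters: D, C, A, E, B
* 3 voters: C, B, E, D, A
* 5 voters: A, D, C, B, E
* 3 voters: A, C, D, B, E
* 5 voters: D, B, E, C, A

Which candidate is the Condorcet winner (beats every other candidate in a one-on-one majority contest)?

D vs A: 11–8
D vs B: 16–3
D vs C: 13–6
D vs E: 16–3
D beats every other candidate.

D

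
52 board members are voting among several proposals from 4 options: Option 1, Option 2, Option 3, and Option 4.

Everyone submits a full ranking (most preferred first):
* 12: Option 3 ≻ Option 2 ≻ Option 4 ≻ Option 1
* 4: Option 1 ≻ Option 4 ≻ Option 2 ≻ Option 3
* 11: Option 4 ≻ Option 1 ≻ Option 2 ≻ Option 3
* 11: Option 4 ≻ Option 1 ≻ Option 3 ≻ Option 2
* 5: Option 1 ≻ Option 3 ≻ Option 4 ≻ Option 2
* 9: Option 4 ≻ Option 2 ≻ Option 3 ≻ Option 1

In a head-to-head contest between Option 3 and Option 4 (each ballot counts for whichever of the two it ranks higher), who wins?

Option 3 is ranked above Option 4 on 17 ballots; Option 4 above Option 3 on 35.

Option 4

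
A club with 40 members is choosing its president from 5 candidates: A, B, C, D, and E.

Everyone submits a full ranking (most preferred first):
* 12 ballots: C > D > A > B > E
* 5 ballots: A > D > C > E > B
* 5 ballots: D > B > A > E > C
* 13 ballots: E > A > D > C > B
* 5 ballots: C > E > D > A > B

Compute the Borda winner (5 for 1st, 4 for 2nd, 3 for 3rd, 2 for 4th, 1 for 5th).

D

A: 12×3 + 5×5 + 5×3 + 13×4 + 5×2 = 138
B: 12×2 + 5×1 + 5×4 + 13×1 + 5×1 = 67
C: 12×5 + 5×3 + 5×1 + 13×2 + 5×5 = 131
D: 12×4 + 5×4 + 5×5 + 13×3 + 5×3 = 147
E: 12×1 + 5×2 + 5×2 + 13×5 + 5×4 = 117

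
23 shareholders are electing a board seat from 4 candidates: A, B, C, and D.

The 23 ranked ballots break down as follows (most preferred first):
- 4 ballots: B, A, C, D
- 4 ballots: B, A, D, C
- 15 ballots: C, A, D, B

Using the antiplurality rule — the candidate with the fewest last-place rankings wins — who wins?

Last-place votes: A 0, B 15, C 4, D 4.

A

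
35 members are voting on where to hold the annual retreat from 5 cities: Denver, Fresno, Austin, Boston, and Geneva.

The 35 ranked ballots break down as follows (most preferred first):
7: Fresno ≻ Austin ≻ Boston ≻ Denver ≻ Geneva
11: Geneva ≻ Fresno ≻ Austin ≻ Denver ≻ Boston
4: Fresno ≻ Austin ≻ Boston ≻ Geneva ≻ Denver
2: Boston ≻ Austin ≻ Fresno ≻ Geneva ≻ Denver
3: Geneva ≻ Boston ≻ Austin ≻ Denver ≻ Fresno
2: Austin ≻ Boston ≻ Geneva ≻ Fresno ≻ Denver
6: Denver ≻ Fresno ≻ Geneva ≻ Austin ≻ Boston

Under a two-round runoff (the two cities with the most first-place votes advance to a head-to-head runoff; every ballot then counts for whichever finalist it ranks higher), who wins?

Round 1 first-place votes: Denver 6, Fresno 11, Austin 2, Boston 2, Geneva 14. Geneva and Fresno advance.
Runoff: Geneva is ranked above Fresno on 16 ballots, Fresno above Geneva on 19.

Fresno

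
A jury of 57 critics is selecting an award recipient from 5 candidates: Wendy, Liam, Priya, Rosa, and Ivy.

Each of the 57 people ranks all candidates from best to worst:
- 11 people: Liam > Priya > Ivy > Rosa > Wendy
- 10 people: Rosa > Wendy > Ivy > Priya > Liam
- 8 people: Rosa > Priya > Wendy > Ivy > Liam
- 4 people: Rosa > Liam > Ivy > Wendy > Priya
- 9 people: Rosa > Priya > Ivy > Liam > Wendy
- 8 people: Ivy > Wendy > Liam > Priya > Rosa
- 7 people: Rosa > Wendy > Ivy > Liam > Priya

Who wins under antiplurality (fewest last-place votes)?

Ivy

Last-place votes: Wendy 20, Liam 18, Priya 11, Rosa 8, Ivy 0.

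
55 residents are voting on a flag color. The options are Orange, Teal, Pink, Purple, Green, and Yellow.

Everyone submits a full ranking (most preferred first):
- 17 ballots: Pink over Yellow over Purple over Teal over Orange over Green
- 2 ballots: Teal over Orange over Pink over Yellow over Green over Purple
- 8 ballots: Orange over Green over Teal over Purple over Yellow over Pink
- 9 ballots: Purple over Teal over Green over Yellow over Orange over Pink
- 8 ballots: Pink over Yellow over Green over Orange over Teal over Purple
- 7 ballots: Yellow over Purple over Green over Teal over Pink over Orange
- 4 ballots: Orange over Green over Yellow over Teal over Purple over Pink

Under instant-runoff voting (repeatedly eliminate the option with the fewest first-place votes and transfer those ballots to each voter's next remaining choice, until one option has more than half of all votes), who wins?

Purple

Round 1: Orange 12, Teal 2, Pink 25, Purple 9, Green 0, Yellow 7. Green eliminated.
Round 2: Orange 12, Teal 2, Pink 25, Purple 9, Yellow 7. Teal eliminated.
Round 3: Orange 14, Pink 25, Purple 9, Yellow 7. Yellow eliminated.
Round 4: Orange 14, Pink 25, Purple 16. Orange eliminated.
Round 5: Pink 27, Purple 28. Purple has a majority (≥28).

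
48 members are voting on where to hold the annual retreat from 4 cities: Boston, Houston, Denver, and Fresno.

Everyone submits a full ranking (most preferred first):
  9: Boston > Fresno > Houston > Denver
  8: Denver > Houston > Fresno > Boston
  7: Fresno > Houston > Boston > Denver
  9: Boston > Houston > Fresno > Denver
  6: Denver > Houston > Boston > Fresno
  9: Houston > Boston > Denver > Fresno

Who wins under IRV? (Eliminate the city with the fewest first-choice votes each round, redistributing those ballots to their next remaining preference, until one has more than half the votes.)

Houston

Round 1: Boston 18, Houston 9, Denver 14, Fresno 7. Fresno eliminated.
Round 2: Boston 18, Houston 16, Denver 14. Denver eliminated.
Round 3: Boston 18, Houston 30. Houston has a majority (≥25).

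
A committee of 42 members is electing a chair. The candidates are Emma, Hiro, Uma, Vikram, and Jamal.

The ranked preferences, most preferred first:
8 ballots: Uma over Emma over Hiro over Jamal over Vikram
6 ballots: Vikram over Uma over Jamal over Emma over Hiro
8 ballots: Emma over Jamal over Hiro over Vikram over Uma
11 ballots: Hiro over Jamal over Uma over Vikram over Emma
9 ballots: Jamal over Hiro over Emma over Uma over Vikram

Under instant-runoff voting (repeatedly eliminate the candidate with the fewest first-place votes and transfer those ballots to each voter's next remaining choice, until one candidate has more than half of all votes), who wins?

Round 1: Emma 8, Hiro 11, Uma 8, Vikram 6, Jamal 9. Vikram eliminated.
Round 2: Emma 8, Hiro 11, Uma 14, Jamal 9. Emma eliminated.
Round 3: Hiro 11, Uma 14, Jamal 17. Hiro eliminated.
Round 4: Uma 14, Jamal 28. Jamal has a majority (≥22).

Jamal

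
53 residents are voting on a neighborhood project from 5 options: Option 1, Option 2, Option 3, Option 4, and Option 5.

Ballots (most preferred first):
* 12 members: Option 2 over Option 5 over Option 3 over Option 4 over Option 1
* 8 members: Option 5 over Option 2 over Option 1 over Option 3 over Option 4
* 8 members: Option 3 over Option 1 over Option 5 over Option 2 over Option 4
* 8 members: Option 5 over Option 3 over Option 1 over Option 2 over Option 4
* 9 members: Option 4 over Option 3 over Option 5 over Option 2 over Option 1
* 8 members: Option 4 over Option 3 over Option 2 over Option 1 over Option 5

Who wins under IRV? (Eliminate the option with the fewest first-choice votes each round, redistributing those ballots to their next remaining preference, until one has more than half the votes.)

Round 1: Option 1 0, Option 2 12, Option 3 8, Option 4 17, Option 5 16. Option 1 eliminated.
Round 2: Option 2 12, Option 3 8, Option 4 17, Option 5 16. Option 3 eliminated.
Round 3: Option 2 12, Option 4 17, Option 5 24. Option 2 eliminated.
Round 4: Option 4 17, Option 5 36. Option 5 has a majority (≥27).

Option 5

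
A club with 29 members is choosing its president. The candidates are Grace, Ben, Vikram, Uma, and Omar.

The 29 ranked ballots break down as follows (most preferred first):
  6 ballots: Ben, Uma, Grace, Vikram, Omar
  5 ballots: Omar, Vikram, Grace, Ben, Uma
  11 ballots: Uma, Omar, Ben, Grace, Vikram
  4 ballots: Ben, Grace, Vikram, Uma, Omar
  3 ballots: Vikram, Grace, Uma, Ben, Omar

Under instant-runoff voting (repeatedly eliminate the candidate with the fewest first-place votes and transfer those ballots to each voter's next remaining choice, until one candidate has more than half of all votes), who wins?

Round 1: Grace 0, Ben 10, Vikram 3, Uma 11, Omar 5. Grace eliminated.
Round 2: Ben 10, Vikram 3, Uma 11, Omar 5. Vikram eliminated.
Round 3: Ben 10, Uma 14, Omar 5. Omar eliminated.
Round 4: Ben 15, Uma 14. Ben has a majority (≥15).

Ben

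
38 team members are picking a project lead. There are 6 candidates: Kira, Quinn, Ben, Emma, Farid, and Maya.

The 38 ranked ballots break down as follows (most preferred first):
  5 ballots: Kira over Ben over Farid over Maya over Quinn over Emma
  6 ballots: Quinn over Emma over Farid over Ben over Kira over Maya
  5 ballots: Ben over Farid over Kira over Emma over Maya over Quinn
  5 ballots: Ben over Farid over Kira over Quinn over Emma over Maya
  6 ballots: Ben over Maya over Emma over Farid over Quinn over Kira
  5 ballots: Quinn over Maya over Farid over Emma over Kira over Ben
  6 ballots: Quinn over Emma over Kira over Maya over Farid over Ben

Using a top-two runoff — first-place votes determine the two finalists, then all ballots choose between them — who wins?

Ben

Round 1 first-place votes: Kira 5, Quinn 17, Ben 16, Emma 0, Farid 0, Maya 0. Quinn and Ben advance.
Runoff: Quinn is ranked above Ben on 17 ballots, Ben above Quinn on 21.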